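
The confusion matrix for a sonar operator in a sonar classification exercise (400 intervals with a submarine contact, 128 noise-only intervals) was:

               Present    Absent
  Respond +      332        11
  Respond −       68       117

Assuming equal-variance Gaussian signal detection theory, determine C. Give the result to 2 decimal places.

H = 332/400 = 0.8300
FA = 11/128 = 0.0859
z(H) = 0.954
z(FA) = -1.366
c = −½·[z(H) + z(FA)] = −0.5 × (0.954 + (-1.366)) = 0.206

C = 0.21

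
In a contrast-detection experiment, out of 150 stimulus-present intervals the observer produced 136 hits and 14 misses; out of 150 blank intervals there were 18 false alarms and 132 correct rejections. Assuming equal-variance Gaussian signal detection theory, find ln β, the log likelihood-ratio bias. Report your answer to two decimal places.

ln β = -0.18

H = 136/150 = 0.9067
FA = 18/150 = 0.1200
z(H) = 1.321
z(FA) = -1.175
ln β = −½·[z(H)² − z(FA)²] = −0.5 × (1.745 − 1.381) = -0.182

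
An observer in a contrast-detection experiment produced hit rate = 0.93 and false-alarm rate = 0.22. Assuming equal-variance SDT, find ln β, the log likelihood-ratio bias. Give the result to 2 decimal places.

Φ⁻¹(0.93) = 1.476, Φ⁻¹(0.22) = -0.772
ln β = −½·[z(H)² − z(FA)²] = −0.5 × (2.179 − 0.596) = -0.7915

ln β = -0.79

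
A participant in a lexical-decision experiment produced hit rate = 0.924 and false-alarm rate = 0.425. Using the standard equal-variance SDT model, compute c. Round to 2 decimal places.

c = -0.62

z(H) = z(0.924) = 1.4325
z(FA) = z(0.425) = -0.1891
c = −½·[z(H) + z(FA)] = −0.5 × (1.4325 + (-0.1891)) = -0.6217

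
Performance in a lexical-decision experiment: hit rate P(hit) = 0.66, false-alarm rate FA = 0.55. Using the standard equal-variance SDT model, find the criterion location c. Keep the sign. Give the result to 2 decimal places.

z(0.66) = 0.412, z(0.55) = 0.126
c = −½·[z(H) + z(FA)] = −0.5 × (0.412 + 0.126) = -0.269
c < 0: the participant has a liberal response bias.

c = -0.27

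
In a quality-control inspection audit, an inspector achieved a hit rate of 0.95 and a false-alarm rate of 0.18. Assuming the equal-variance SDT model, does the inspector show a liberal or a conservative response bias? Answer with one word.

z(H) = 1.645, z(FA) = -0.915
c = −½·(z(H) + z(FA)) = -0.365
c < 0 → liberal criterion (biased toward responding “yes”).

liberal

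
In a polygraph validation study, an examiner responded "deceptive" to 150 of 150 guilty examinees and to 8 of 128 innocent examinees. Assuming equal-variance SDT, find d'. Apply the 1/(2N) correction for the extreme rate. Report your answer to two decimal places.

The hit rate is 150/150 = 1, so apply the 1/(2N) correction: H → 1 − 1/(2·150) = 0.99667.
z(H) = z(0.99667) = 2.713
z(FA) = z(0.06250) = -1.534
d' = 2.713 − (-1.534) = 4.247

d' = 4.25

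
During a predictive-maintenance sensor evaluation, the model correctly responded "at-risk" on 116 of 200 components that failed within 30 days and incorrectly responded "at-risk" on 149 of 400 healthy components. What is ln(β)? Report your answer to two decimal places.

H = 116/200 = 0.5800
FA = 149/400 = 0.3725
Φ⁻¹(H) = 0.202
Φ⁻¹(FA) = -0.325
ln β = −½·[z(H)² − z(FA)²] = −0.5 × (0.041 − 0.106) = 0.0325

ln β = 0.03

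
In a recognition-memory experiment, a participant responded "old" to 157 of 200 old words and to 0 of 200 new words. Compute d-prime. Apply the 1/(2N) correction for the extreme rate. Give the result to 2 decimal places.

The false-alarm rate is 0/200 = 0, so apply the 1/(2N) correction: FA → 1/(2·200) = 0.00250.
z(H) = z(0.78500) = 0.789
z(FA) = z(0.00250) = -2.807
d' = 0.789 − (-2.807) = 3.596

d-prime = 3.60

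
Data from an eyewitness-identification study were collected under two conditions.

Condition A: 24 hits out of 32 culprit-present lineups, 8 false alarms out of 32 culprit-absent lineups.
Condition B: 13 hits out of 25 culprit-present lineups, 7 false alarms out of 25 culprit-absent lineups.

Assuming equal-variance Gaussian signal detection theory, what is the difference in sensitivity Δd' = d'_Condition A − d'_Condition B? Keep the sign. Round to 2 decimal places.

Condition A: z(0.7500) = 0.674, z(0.2500) = -0.674, d' = 1.348
Condition B: z(0.5200) = 0.050, z(0.2800) = -0.583, d' = 0.633
Δd' = d'_Condition A − d'_Condition B = 1.348 − 0.633 = 0.715
Condition A has the higher sensitivity.

Δd' = 0.72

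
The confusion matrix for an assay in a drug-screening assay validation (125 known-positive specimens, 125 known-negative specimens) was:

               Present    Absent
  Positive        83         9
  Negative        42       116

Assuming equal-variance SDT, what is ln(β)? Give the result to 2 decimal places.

H = 83/125 = 0.6640
FA = 9/125 = 0.0720
z(H) = 0.423
z(FA) = -1.461
ln β = −½·[z(H)² − z(FA)²] = −0.5 × (0.179 − 2.135) = 0.978

ln β = 0.98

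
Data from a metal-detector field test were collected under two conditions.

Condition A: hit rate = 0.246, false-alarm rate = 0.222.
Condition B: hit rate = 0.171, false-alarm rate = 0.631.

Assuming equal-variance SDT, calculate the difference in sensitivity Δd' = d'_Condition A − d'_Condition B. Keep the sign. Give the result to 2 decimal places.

Condition A: z(0.246) = -0.687, z(0.222) = -0.765, d' = 0.078
Condition B: z(0.171) = -0.950, z(0.631) = 0.335, d' = -1.285
Δd' = d'_Condition A − d'_Condition B = 0.078 − (-1.285) = 1.363
Condition A has the higher sensitivity.

Δd' = 1.36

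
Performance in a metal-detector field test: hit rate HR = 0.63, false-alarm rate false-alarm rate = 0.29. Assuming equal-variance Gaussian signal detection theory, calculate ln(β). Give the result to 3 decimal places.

ln β = 0.098

z(H) = z(0.63) = 0.3319
z(FA) = z(0.29) = -0.5534
ln β = −½·[z(H)² − z(FA)²] = −0.5 × (0.1102 − 0.3063) = 0.09805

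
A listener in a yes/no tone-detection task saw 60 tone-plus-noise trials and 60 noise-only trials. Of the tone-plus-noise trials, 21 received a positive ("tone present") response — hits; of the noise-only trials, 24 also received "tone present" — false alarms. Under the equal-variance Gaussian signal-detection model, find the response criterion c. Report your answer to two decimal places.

H = 21/60 = 0.3500
FA = 24/60 = 0.4000
z(0.3500) = -0.3853, z(0.4000) = -0.2533
c = −½·[z(H) + z(FA)] = −0.5 × (-0.3853 + (-0.2533)) = 0.3193
c > 0: the listener has a conservative response bias.

c = 0.32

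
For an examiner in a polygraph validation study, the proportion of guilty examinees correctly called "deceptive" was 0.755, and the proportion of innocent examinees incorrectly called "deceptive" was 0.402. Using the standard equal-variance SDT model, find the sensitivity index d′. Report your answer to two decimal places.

Φ⁻¹(0.755) = 0.690, Φ⁻¹(0.402) = -0.248
d' = z(H) − z(FA) = 0.690 − (-0.248) = 0.938

d′ = 0.94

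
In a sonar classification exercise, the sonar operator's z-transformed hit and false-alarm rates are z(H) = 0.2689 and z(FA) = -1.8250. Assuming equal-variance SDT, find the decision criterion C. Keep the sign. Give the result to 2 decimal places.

C = 0.78

c = −½·[z(H) + z(FA)] = −½·(0.2689 + (-1.8250)) = 0.77805
c > 0: the sonar operator has a conservative response bias.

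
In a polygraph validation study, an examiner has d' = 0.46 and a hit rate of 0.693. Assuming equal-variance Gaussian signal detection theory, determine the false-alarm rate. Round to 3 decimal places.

z(hit rate) = z(0.693) = 0.5044
z(FA) = z(H) − d' = 0.5044 − 0.46 = 0.0444
false-alarm rate = Φ(0.0444) = 0.5177

false-alarm rate = 0.518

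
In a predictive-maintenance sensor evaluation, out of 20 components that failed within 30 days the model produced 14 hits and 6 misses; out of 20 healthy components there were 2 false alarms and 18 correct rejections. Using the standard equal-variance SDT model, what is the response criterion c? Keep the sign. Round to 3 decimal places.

H = 14/20 = 0.7000
FA = 2/20 = 0.1000
z(H) = z(0.7000) = 0.5244
z(FA) = z(0.1000) = -1.2816
c = −½·[z(H) + z(FA)] = −0.5 × (0.5244 + (-1.2816)) = 0.3786

c = 0.379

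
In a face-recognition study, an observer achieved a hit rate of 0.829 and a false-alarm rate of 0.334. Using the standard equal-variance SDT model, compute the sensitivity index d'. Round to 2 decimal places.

d' = 1.38

z(H) = 0.950
z(FA) = -0.429
d' = z(H) − z(FA) = 0.950 − (-0.429) = 1.379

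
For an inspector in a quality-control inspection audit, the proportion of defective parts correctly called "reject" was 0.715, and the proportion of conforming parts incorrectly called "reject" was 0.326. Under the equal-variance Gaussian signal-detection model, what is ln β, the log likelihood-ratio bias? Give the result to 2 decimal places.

z(0.715) = 0.568, z(0.326) = -0.451
ln β = −½·[z(H)² − z(FA)²] = −0.5 × (0.323 − 0.203) = -0.060

ln β = -0.06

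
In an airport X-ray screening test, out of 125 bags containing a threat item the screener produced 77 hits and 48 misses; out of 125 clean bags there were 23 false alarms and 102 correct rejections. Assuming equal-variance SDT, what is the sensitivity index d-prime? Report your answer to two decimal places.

d-prime = 1.20

H = 77/125 = 0.6160
FA = 23/125 = 0.1840
z(H) = z(0.6160) = 0.2950
z(FA) = z(0.1840) = -0.9002
d' = z(H) − z(FA) = 0.2950 − (-0.9002) = 1.1952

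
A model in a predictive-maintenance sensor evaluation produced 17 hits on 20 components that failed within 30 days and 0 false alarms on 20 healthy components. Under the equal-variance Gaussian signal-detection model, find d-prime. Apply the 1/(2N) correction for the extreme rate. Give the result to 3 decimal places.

d-prime = 2.996

The false-alarm rate is 0/20 = 0, so apply the 1/(2N) correction: FA → 1/(2·20) = 0.02500.
z(H) = z(0.85000) = 1.0364
z(FA) = z(0.02500) = -1.9600
d' = 1.0364 − (-1.9600) = 2.9964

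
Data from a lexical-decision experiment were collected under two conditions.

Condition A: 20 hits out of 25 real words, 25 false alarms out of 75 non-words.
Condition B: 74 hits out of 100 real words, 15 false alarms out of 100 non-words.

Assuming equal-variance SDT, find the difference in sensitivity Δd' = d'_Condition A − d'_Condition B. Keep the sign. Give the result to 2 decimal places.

Condition A: z(0.8000) = 0.842, z(0.3333) = -0.431, d' = 1.273
Condition B: z(0.7400) = 0.643, z(0.1500) = -1.036, d' = 1.679
Δd' = d'_Condition A − d'_Condition B = 1.273 − 1.679 = -0.406
Condition B has the higher sensitivity.

Δd' = -0.41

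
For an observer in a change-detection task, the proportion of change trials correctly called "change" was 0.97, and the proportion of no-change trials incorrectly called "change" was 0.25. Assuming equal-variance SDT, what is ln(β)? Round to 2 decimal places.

ln β = -1.54

z(H) = z(0.97) = 1.881
z(FA) = z(0.25) = -0.674
ln β = −½·[z(H)² − z(FA)²] = −0.5 × (3.538 − 0.454) = -1.542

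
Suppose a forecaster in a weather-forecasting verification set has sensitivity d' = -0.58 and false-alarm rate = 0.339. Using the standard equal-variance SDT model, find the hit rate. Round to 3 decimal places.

z(false-alarm rate) = z(0.339) = -0.4152
z(H) = z(FA) + d' = -0.4152 + (-0.58) = -0.9952
hit rate = Φ(-0.9952) = 0.1598

hit rate = 0.160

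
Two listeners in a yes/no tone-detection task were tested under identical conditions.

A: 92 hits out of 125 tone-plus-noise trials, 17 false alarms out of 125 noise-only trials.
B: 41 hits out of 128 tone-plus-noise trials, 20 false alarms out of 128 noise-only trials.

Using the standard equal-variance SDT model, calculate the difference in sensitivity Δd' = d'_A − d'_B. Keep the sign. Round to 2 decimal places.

A: z(0.7360) = 0.631, z(0.1360) = -1.098, d' = 1.729
B: z(0.3203) = -0.467, z(0.1562) = -1.010, d' = 0.543
Δd' = d'_A − d'_B = 1.729 − 0.543 = 1.186
A has the higher sensitivity.

Δd' = 1.19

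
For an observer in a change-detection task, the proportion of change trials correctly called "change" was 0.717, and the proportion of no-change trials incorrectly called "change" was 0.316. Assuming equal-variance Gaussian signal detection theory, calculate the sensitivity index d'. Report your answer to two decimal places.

z(H) = 0.5740
z(FA) = -0.4789
d' = z(H) − z(FA) = 0.5740 − (-0.4789) = 1.0529

d' = 1.05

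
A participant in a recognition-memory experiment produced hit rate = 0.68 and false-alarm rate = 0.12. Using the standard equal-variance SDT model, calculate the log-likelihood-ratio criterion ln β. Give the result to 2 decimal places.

Φ⁻¹(H) = Φ⁻¹(0.68) = 0.468
Φ⁻¹(FA) = Φ⁻¹(0.12) = -1.175
ln β = −½·[z(H)² − z(FA)²] = −0.5 × (0.219 − 1.381) = 0.581

ln β = 0.58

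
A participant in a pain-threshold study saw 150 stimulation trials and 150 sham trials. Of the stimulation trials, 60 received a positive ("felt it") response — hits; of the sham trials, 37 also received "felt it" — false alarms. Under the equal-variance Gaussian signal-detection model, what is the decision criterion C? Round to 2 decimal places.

H = 60/150 = 0.4000
FA = 37/150 = 0.2467
z(H) = z(0.4000) = -0.253
z(FA) = z(0.2467) = -0.685
c = −½·[z(H) + z(FA)] = −0.5 × (-0.253 + (-0.685)) = 0.469

C = 0.47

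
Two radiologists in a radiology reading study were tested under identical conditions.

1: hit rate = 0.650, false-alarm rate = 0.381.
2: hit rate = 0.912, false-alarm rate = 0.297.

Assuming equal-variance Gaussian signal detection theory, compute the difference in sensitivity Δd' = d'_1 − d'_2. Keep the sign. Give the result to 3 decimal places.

Δd' = -1.198

1: z(0.650) = 0.3853, z(0.381) = -0.3029, d' = 0.6882
2: z(0.912) = 1.3532, z(0.297) = -0.5330, d' = 1.8862
Δd' = d'_1 − d'_2 = 0.6882 − 1.8862 = -1.1980
2 has the higher sensitivity.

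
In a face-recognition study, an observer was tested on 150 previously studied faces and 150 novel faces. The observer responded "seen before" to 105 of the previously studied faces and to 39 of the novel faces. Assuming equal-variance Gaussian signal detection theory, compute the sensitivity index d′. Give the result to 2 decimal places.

d′ = 1.17

H = 105/150 = 0.7000
FA = 39/150 = 0.2600
z(H) = z(0.7000) = 0.5244
z(FA) = z(0.2600) = -0.6433
d' = z(H) − z(FA) = 0.5244 − (-0.6433) = 1.1677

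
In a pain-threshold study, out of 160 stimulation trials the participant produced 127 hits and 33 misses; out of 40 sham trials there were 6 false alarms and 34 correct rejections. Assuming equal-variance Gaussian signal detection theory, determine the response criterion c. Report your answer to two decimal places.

H = 127/160 = 0.7937
FA = 6/40 = 0.1500
z(0.7937) = 0.8193, z(0.1500) = -1.0364
c = −½·[z(H) + z(FA)] = −0.5 × (0.8193 + (-1.0364)) = 0.10855
c > 0: the participant has a conservative response bias.

c = 0.11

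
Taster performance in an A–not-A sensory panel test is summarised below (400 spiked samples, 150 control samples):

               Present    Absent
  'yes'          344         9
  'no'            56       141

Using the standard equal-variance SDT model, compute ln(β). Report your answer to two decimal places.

H = 344/400 = 0.8600
FA = 9/150 = 0.0600
z(0.8600) = 1.080, z(0.0600) = -1.555
ln β = −½·[z(H)² − z(FA)²] = −0.5 × (1.166 − 2.418) = 0.626

ln β = 0.63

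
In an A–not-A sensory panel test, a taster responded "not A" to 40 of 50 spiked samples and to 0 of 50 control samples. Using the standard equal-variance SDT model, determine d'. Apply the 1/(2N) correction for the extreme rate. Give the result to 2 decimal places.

d' = 3.17

The false-alarm rate is 0/50 = 0, so apply the 1/(2N) correction: FA → 1/(2·50) = 0.01000.
z(H) = z(0.80000) = 0.842
z(FA) = z(0.01000) = -2.326
d' = 0.842 − (-2.326) = 3.168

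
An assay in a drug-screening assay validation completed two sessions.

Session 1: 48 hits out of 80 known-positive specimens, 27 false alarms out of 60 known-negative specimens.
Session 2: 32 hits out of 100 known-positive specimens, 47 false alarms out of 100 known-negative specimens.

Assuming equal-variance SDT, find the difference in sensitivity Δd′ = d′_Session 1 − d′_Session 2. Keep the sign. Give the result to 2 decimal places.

Δd′ = 0.77

Session 1: z(0.6000) = 0.253, z(0.4500) = -0.126, d' = 0.379
Session 2: z(0.3200) = -0.468, z(0.4700) = -0.075, d' = -0.393
Δd' = d'_Session 1 − d'_Session 2 = 0.379 − (-0.393) = 0.772
Session 1 has the higher sensitivity.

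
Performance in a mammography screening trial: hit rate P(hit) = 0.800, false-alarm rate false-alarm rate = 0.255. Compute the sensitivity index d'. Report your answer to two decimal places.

d' = 1.50

Φ⁻¹(H) = Φ⁻¹(0.800) = 0.842
Φ⁻¹(FA) = Φ⁻¹(0.255) = -0.659
d' = z(H) − z(FA) = 0.842 − (-0.659) = 1.501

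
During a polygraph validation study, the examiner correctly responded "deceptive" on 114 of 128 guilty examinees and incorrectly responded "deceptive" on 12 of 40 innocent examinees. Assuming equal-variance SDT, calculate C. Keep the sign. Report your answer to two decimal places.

H = 114/128 = 0.8906
FA = 12/40 = 0.3000
z(H) = 1.2297
z(FA) = -0.5244
c = −½·[z(H) + z(FA)] = −0.5 × (1.2297 + (-0.5244)) = -0.35265
c < 0: the examiner has a liberal response bias.

C = -0.35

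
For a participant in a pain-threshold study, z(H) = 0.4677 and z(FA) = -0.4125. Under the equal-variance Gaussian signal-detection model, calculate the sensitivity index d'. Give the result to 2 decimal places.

d' = 0.88

d' = z(H) − z(FA) = 0.4677 − (-0.4125) = 0.8802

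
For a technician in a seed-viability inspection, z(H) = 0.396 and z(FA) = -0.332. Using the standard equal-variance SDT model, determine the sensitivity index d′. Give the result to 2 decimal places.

d' = z(H) − z(FA) = 0.396 − (-0.332) = 0.728

d′ = 0.73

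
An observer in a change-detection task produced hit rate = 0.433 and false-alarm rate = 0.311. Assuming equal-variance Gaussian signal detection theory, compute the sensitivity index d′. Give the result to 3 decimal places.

d′ = 0.324

z(0.433) = -0.1687, z(0.311) = -0.4930
d' = z(H) − z(FA) = -0.1687 − (-0.4930) = 0.3243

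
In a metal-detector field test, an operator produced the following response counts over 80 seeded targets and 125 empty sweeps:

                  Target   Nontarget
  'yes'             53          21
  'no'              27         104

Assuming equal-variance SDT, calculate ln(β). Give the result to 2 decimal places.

H = 53/80 = 0.6625
FA = 21/125 = 0.1680
z(H) = 0.419
z(FA) = -0.962
ln β = −½·[z(H)² − z(FA)²] = −0.5 × (0.176 − 0.925) = 0.3745

ln β = 0.37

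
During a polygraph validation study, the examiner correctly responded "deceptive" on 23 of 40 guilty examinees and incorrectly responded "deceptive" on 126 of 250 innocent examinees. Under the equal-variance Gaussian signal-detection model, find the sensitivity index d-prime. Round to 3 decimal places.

H = 23/40 = 0.5750
FA = 126/250 = 0.5040
z(H) = z(0.5750) = 0.1891
z(FA) = z(0.5040) = 0.0100
d' = z(H) − z(FA) = 0.1891 − 0.0100 = 0.1791

d-prime = 0.179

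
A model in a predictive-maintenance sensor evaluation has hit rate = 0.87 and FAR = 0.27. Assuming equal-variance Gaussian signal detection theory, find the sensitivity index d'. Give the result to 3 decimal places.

Φ⁻¹(H) = Φ⁻¹(0.87) = 1.1264
Φ⁻¹(FA) = Φ⁻¹(0.27) = -0.6128
d' = z(H) − z(FA) = 1.1264 − (-0.6128) = 1.7392

d' = 1.739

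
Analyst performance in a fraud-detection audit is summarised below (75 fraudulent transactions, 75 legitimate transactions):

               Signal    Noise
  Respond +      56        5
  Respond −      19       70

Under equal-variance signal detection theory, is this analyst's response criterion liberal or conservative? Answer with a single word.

z(H) = 0.664, z(FA) = -1.501
c = −½·(z(H) + z(FA)) = 0.4185
c > 0 → conservative criterion (biased toward responding “no”).

conservative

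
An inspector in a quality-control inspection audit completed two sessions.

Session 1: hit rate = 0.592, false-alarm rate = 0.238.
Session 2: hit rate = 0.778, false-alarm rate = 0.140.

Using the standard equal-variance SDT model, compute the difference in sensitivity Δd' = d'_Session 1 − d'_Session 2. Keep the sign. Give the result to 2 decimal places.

Δd' = -0.90

Session 1: z(0.592) = 0.233, z(0.238) = -0.713, d' = 0.946
Session 2: z(0.778) = 0.765, z(0.140) = -1.080, d' = 1.845
Δd' = d'_Session 1 − d'_Session 2 = 0.946 − 1.845 = -0.899
Session 2 has the higher sensitivity.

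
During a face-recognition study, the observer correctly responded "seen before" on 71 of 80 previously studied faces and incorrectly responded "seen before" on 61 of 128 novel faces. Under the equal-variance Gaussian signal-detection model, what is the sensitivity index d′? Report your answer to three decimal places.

d′ = 1.272

H = 71/80 = 0.8875
FA = 61/128 = 0.4766
z(H) = z(0.8875) = 1.2133
z(FA) = z(0.4766) = -0.0587
d' = z(H) − z(FA) = 1.2133 − (-0.0587) = 1.2720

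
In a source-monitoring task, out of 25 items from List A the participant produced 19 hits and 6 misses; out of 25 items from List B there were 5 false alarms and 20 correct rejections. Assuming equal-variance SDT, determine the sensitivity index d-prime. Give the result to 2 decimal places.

H = 19/25 = 0.7600
FA = 5/25 = 0.2000
z(H) = 0.7063
z(FA) = -0.8416
d' = z(H) − z(FA) = 0.7063 − (-0.8416) = 1.5479

d-prime = 1.55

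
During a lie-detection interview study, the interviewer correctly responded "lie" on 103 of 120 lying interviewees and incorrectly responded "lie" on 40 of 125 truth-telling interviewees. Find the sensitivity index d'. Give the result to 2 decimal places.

d' = 1.54

H = 103/120 = 0.8583
FA = 40/125 = 0.3200
z(0.8583) = 1.0727, z(0.3200) = -0.4677
d' = z(H) − z(FA) = 1.0727 − (-0.4677) = 1.5404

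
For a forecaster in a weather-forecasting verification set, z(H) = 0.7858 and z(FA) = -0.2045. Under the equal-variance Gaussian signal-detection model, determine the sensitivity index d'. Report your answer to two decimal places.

d' = z(H) − z(FA) = 0.7858 − (-0.2045) = 0.9903

d' = 0.99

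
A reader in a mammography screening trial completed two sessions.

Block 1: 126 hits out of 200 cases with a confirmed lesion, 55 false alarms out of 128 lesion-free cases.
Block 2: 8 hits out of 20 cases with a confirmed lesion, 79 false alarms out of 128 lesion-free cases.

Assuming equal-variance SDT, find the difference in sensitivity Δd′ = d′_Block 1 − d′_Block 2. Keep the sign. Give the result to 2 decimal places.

Block 1: z(0.6300) = 0.332, z(0.4297) = -0.177, d' = 0.509
Block 2: z(0.4000) = -0.253, z(0.6172) = 0.298, d' = -0.551
Δd' = d'_Block 1 − d'_Block 2 = 0.509 − (-0.551) = 1.060
Block 1 has the higher sensitivity.

Δd′ = 1.06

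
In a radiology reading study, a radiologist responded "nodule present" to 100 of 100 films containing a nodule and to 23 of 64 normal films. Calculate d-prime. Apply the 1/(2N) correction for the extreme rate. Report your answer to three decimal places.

The hit rate is 100/100 = 1, so apply the 1/(2N) correction: H → 1 − 1/(2·100) = 0.99500.
z(H) = z(0.99500) = 2.5758
z(FA) = z(0.35938) = -0.3601
d' = 2.5758 − (-0.3601) = 2.9359

d-prime = 2.936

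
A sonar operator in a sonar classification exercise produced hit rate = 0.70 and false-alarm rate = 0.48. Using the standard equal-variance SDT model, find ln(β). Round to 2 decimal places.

Φ⁻¹(H) = Φ⁻¹(0.70) = 0.524
Φ⁻¹(FA) = Φ⁻¹(0.48) = -0.050
ln β = −½·[z(H)² − z(FA)²] = −0.5 × (0.275 − 0.003) = -0.136

ln β = -0.14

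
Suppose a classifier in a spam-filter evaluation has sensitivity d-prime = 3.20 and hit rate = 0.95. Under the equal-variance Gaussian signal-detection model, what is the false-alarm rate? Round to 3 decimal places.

z(hit rate) = z(0.95) = 1.6449
z(FA) = z(H) − d' = 1.6449 − 3.20 = -1.5551
false-alarm rate = Φ(-1.5551) = 0.0600

false-alarm rate = 0.060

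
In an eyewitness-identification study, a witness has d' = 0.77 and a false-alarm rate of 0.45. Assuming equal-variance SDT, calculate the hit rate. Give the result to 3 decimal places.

z(false-alarm rate) = z(0.45) = -0.1257
z(H) = z(FA) + d' = -0.1257 + 0.77 = 0.6443
hit rate = Φ(0.6443) = 0.7403

hit rate = 0.740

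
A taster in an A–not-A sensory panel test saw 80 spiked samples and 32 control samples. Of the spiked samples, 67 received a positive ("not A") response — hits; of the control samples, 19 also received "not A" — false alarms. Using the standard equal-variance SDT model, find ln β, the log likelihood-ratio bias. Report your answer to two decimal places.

H = 67/80 = 0.8375
FA = 19/32 = 0.5938
z(0.8375) = 0.984, z(0.5938) = 0.237
ln β = −½·[z(H)² − z(FA)²] = −0.5 × (0.968 − 0.056) = -0.456

ln β = -0.46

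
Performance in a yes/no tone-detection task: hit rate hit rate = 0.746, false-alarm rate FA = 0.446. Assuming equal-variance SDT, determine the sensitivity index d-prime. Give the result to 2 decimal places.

d-prime = 0.80

z(0.746) = 0.662, z(0.446) = -0.136
d' = z(H) − z(FA) = 0.662 − (-0.136) = 0.798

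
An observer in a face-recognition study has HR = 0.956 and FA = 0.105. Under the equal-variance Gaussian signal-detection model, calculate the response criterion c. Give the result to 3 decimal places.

c = -0.226

z(H) = z(0.956) = 1.7060
z(FA) = z(0.105) = -1.2536
c = −½·[z(H) + z(FA)] = −0.5 × (1.7060 + (-1.2536)) = -0.2262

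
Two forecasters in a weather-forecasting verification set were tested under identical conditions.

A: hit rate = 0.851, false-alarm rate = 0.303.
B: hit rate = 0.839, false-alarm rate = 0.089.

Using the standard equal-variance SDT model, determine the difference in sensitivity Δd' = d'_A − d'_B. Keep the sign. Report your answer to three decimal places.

A: z(0.851) = 1.0407, z(0.303) = -0.5158, d' = 1.5565
B: z(0.839) = 0.9904, z(0.089) = -1.3469, d' = 2.3373
Δd' = d'_A − d'_B = 1.5565 − 2.3373 = -0.7808
B has the higher sensitivity.

Δd' = -0.781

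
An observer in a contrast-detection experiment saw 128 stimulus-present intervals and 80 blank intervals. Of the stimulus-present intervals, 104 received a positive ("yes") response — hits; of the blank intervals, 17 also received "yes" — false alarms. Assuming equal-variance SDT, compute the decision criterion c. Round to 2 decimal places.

c = -0.04

H = 104/128 = 0.8125
FA = 17/80 = 0.2125
Φ⁻¹(H) = Φ⁻¹(0.8125) = 0.8871
Φ⁻¹(FA) = Φ⁻¹(0.2125) = -0.7978
c = −½·[z(H) + z(FA)] = −0.5 × (0.8871 + (-0.7978)) = -0.04465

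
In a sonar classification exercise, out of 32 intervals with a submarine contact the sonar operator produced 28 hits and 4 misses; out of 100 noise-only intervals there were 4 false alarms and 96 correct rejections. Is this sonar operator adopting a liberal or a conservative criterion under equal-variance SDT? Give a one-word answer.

conservative

z(H) = 1.150, z(FA) = -1.751
c = −½·(z(H) + z(FA)) = 0.3005
c > 0 → conservative criterion (biased toward responding “no”).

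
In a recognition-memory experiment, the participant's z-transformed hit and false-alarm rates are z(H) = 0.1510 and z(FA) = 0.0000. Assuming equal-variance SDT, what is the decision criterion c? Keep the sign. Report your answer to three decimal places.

c = −½·[z(H) + z(FA)] = −½·(0.1510 + 0.0000) = -0.0755
c < 0: the participant has a liberal response bias.

c = -0.076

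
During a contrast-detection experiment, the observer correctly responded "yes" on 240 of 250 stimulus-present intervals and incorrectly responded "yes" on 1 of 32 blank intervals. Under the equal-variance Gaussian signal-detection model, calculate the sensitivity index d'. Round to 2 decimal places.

d' = 3.61

H = 240/250 = 0.9600
FA = 1/32 = 0.0312
z(H) = 1.751
z(FA) = -1.863
d' = z(H) − z(FA) = 1.751 − (-1.863) = 3.614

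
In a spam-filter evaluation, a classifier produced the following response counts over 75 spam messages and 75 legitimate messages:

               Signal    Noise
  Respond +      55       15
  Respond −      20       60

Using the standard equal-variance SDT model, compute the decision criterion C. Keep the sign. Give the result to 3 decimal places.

H = 55/75 = 0.7333
FA = 15/75 = 0.2000
z(H) = z(0.7333) = 0.6228
z(FA) = z(0.2000) = -0.8416
c = −½·[z(H) + z(FA)] = −0.5 × (0.6228 + (-0.8416)) = 0.1094

C = 0.109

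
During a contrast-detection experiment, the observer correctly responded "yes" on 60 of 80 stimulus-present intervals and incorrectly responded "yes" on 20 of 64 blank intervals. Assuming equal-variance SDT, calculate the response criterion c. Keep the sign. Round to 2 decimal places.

c = -0.09

H = 60/80 = 0.7500
FA = 20/64 = 0.3125
z(H) = 0.6745
z(FA) = -0.4888
c = −½·[z(H) + z(FA)] = −0.5 × (0.6745 + (-0.4888)) = -0.09285
c < 0: the observer has a liberal response bias.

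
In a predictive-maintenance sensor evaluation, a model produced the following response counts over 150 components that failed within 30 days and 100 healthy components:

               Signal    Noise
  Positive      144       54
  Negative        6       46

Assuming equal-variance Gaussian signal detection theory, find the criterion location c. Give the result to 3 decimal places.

H = 144/150 = 0.9600
FA = 54/100 = 0.5400
z(0.9600) = 1.7507, z(0.5400) = 0.1004
c = −½·[z(H) + z(FA)] = −0.5 × (1.7507 + 0.1004) = -0.92555

c = -0.926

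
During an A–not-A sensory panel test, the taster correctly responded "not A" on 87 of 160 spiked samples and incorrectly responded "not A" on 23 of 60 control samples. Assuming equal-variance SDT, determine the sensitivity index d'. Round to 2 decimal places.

d' = 0.41

H = 87/160 = 0.5437
FA = 23/60 = 0.3833
z(H) = z(0.5437) = 0.110
z(FA) = z(0.3833) = -0.297
d' = z(H) − z(FA) = 0.110 − (-0.297) = 0.407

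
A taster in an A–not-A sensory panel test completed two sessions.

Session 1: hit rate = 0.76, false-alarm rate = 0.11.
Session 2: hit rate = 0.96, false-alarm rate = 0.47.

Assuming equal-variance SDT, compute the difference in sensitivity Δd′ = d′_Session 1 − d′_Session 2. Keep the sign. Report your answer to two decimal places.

Δd′ = 0.11

Session 1: z(0.76) = 0.706, z(0.11) = -1.227, d' = 1.933
Session 2: z(0.96) = 1.751, z(0.47) = -0.075, d' = 1.826
Δd' = d'_Session 1 − d'_Session 2 = 1.933 − 1.826 = 0.107
Session 1 has the higher sensitivity.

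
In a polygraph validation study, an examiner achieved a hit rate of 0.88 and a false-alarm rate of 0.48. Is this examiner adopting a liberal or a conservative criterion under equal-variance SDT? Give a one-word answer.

z(H) = 1.175, z(FA) = -0.050
c = −½·(z(H) + z(FA)) = -0.5625
c < 0 → liberal criterion (biased toward responding “yes”).

liberal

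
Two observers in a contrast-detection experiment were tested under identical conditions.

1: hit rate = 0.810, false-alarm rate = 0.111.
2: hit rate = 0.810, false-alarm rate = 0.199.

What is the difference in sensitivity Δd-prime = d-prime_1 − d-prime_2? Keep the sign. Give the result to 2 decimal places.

1: z(0.810) = 0.878, z(0.111) = -1.221, d' = 2.099
2: z(0.810) = 0.878, z(0.199) = -0.845, d' = 1.723
Δd' = d'_1 − d'_2 = 2.099 − 1.723 = 0.376
1 has the higher sensitivity.

Δd-prime = 0.38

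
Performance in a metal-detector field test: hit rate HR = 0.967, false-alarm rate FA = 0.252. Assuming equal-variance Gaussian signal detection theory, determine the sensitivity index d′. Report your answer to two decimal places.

Φ⁻¹(H) = Φ⁻¹(0.967) = 1.8384
Φ⁻¹(FA) = Φ⁻¹(0.252) = -0.6682
d' = z(H) − z(FA) = 1.8384 − (-0.6682) = 2.5066

d′ = 2.51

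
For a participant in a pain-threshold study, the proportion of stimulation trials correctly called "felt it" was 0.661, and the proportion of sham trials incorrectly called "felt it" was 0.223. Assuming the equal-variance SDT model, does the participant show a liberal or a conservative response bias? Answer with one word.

z(H) = 0.415, z(FA) = -0.762
c = −½·(z(H) + z(FA)) = 0.1735
c > 0 → conservative criterion (biased toward responding “no”).

conservative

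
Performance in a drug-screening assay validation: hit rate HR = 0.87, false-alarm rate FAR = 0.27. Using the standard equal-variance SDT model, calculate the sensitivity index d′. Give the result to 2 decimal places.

Φ⁻¹(0.87) = 1.126, Φ⁻¹(0.27) = -0.613
d' = z(H) − z(FA) = 1.126 − (-0.613) = 1.739

d′ = 1.74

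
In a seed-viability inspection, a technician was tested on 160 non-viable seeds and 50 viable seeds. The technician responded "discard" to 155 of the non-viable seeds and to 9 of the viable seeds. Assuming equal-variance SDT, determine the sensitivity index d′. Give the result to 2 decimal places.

H = 155/160 = 0.9688
FA = 9/50 = 0.1800
Φ⁻¹(0.9688) = 1.863, Φ⁻¹(0.1800) = -0.915
d' = z(H) − z(FA) = 1.863 − (-0.915) = 2.778

d′ = 2.78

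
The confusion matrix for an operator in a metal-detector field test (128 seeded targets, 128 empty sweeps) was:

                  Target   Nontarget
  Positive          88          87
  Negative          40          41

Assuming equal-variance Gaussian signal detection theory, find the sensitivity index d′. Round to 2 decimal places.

d′ = 0.02

H = 88/128 = 0.6875
FA = 87/128 = 0.6797
z(0.6875) = 0.489, z(0.6797) = 0.467
d' = z(H) − z(FA) = 0.489 − 0.467 = 0.022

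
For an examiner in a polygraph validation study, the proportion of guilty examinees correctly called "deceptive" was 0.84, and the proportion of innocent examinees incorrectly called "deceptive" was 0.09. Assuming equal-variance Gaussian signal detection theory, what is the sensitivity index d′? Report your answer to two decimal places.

z(H) = 0.9945
z(FA) = -1.3408
d' = z(H) − z(FA) = 0.9945 − (-1.3408) = 2.3353

d′ = 2.34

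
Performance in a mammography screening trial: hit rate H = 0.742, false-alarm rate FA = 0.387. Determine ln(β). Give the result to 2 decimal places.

ln β = -0.17

Φ⁻¹(0.742) = 0.650, Φ⁻¹(0.387) = -0.287
ln β = −½·[z(H)² − z(FA)²] = −0.5 × (0.423 − 0.082) = -0.1705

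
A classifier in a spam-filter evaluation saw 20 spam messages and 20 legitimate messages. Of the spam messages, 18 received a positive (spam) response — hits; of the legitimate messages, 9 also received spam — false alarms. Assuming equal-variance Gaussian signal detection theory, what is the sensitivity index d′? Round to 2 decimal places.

H = 18/20 = 0.9000
FA = 9/20 = 0.4500
Φ⁻¹(H) = Φ⁻¹(0.9000) = 1.282
Φ⁻¹(FA) = Φ⁻¹(0.4500) = -0.126
d' = z(H) − z(FA) = 1.282 − (-0.126) = 1.408

d′ = 1.41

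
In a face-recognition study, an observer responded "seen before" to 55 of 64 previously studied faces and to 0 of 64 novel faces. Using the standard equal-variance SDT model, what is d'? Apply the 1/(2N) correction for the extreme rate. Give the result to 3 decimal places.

d' = 3.495

The false-alarm rate is 0/64 = 0, so apply the 1/(2N) correction: FA → 1/(2·64) = 0.00781.
z(H) = z(0.85938) = 1.0775
z(FA) = z(0.00781) = -2.4177
d' = 1.0775 − (-2.4177) = 3.4952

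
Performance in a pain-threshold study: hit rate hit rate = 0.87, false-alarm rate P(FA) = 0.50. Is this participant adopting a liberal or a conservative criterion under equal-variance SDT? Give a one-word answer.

z(H) = 1.126, z(FA) = 0.000
c = −½·(z(H) + z(FA)) = -0.563
c < 0 → liberal criterion (biased toward responding “yes”).

liberal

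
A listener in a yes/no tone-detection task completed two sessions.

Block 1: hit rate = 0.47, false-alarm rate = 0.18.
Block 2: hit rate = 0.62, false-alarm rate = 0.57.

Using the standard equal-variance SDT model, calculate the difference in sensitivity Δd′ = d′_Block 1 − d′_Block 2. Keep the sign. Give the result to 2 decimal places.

Δd′ = 0.71

Block 1: z(0.47) = -0.075, z(0.18) = -0.915, d' = 0.840
Block 2: z(0.62) = 0.305, z(0.57) = 0.176, d' = 0.129
Δd' = d'_Block 1 − d'_Block 2 = 0.840 − 0.129 = 0.711
Block 1 has the higher sensitivity.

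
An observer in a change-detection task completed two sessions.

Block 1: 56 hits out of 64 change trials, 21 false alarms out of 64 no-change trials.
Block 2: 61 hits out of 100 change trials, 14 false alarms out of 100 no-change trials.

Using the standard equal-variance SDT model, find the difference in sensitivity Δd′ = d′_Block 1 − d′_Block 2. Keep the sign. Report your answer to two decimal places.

Block 1: z(0.8750) = 1.150, z(0.3281) = -0.445, d' = 1.595
Block 2: z(0.6100) = 0.279, z(0.1400) = -1.080, d' = 1.359
Δd' = d'_Block 1 − d'_Block 2 = 1.595 − 1.359 = 0.236
Block 1 has the higher sensitivity.

Δd′ = 0.24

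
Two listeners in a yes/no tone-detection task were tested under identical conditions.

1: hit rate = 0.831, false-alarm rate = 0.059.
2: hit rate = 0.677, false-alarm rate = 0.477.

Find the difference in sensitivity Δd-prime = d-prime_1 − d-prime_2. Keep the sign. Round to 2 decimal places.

Δd-prime = 2.00

1: z(0.831) = 0.958, z(0.059) = -1.563, d' = 2.521
2: z(0.677) = 0.459, z(0.477) = -0.058, d' = 0.517
Δd' = d'_1 − d'_2 = 2.521 − 0.517 = 2.004
1 has the higher sensitivity.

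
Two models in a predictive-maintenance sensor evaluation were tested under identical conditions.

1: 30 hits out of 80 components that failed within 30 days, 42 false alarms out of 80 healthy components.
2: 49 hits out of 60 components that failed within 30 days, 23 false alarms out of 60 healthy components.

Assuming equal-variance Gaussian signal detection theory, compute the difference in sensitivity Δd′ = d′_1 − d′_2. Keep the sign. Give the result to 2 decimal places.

1: z(0.3750) = -0.319, z(0.5250) = 0.063, d' = -0.382
2: z(0.8167) = 0.903, z(0.3833) = -0.297, d' = 1.200
Δd' = d'_1 − d'_2 = -0.382 − 1.200 = -1.582
2 has the higher sensitivity.

Δd′ = -1.58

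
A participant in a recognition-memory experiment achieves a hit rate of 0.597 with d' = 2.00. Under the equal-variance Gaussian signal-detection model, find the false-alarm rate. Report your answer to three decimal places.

false-alarm rate = 0.040

z(hit rate) = z(0.597) = 0.2456
z(FA) = z(H) − d' = 0.2456 − 2.00 = -1.7544
false-alarm rate = Φ(-1.7544) = 0.0397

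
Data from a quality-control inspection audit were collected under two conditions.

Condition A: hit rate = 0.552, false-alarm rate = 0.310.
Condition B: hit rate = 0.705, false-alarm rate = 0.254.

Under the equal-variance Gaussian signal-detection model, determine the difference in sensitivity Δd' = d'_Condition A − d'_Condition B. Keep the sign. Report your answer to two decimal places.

Condition A: z(0.552) = 0.131, z(0.310) = -0.496, d' = 0.627
Condition B: z(0.705) = 0.539, z(0.254) = -0.662, d' = 1.201
Δd' = d'_Condition A − d'_Condition B = 0.627 − 1.201 = -0.574
Condition B has the higher sensitivity.

Δd' = -0.57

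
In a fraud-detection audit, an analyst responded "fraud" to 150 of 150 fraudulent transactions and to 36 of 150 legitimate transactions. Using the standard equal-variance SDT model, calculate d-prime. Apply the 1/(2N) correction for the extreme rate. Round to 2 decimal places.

The hit rate is 150/150 = 1, so apply the 1/(2N) correction: H → 1 − 1/(2·150) = 0.99667.
z(H) = z(0.99667) = 2.713
z(FA) = z(0.24000) = -0.706
d' = 2.713 − (-0.706) = 3.419

d-prime = 3.42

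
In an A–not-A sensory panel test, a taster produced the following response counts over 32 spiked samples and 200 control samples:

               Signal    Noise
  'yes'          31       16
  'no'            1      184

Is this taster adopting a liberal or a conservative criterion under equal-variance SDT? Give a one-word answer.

liberal

z(H) = 1.863, z(FA) = -1.405
c = −½·(z(H) + z(FA)) = -0.229
c < 0 → liberal criterion (biased toward responding “yes”).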